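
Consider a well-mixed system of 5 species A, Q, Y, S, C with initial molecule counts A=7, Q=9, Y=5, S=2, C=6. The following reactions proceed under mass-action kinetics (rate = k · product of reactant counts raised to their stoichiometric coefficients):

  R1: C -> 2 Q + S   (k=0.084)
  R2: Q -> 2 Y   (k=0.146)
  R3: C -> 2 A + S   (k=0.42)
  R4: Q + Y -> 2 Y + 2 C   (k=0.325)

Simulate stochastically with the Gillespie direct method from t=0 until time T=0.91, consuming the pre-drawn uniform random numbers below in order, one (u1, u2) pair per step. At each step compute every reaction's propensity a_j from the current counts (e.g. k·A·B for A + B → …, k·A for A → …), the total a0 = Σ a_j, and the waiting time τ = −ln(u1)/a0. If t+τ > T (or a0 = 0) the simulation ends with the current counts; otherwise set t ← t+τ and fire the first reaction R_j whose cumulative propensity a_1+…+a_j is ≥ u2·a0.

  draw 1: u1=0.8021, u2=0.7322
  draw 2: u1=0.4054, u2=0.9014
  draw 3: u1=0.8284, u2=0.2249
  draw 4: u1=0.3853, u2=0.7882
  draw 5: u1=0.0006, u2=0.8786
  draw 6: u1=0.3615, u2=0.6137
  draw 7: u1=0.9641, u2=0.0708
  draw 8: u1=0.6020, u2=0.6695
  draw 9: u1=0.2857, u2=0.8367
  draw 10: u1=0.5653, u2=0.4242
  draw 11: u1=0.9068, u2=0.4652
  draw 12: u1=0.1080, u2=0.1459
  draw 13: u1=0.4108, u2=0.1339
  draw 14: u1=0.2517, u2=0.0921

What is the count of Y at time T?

Y at T = 14

t=0.000: A=7 Q=9 Y=5 S=2 C=6
Draw 1: a1=0.504, a2=1.314, a3=2.520, a4=14.625, a0=18.963; τ=−ln(0.8021)/18.963=0.012 → t=0.012; u2·a0=0.7322·18.963=13.885; a1+…+a3=4.338 < 13.885 ≤ a1+…+a4=18.963 → R4 fires; A=7 Q=8 Y=6 S=2 C=8
Draw 2: a1=0.672, a2=1.168, a3=3.360, a4=15.600, a0=20.800; τ=−ln(0.4054)/20.800=0.043 → t=0.055; u2·a0=0.9014·20.800=18.749; a1+…+a3=5.200 < 18.749 ≤ a1+…+a4=20.800 → R4 fires; A=7 Q=7 Y=7 S=2 C=10
Draw 3: a1=0.840, a2=1.022, a3=4.200, a4=15.925, a0=21.987; τ=−ln(0.8284)/21.987=0.009 → t=0.064; u2·a0=0.2249·21.987=4.945; a1+a2=1.862 < 4.945 ≤ a1+…+a3=6.062 → R3 fires; A=9 Q=7 Y=7 S=3 C=9
Draw 4: a1=0.756, a2=1.022, a3=3.780, a4=15.925, a0=21.483; τ=−ln(0.3853)/21.483=0.044 → t=0.108; u2·a0=0.7882·21.483=16.933; a1+…+a3=5.558 < 16.933 ≤ a1+…+a4=21.483 → R4 fires; A=9 Q=6 Y=8 S=3 C=11
Draw 5: a1=0.924, a2=0.876, a3=4.620, a4=15.600, a0=22.020; τ=−ln(0.0006)/22.020=0.337 → t=0.445; u2·a0=0.8786·22.020=19.347; a1+…+a3=6.420 < 19.347 ≤ a1+…+a4=22.020 → R4 fires; A=9 Q=5 Y=9 S=3 C=13
Draw 6: a1=1.092, a2=0.730, a3=5.460, a4=14.625, a0=21.907; τ=−ln(0.3615)/21.907=0.046 → t=0.491; u2·a0=0.6137·21.907=13.444; a1+…+a3=7.282 < 13.444 ≤ a1+…+a4=21.907 → R4 fires; A=9 Q=4 Y=10 S=3 C=15
Draw 7: a1=1.260, a2=0.584, a3=6.300, a4=13.000, a0=21.144; τ=−ln(0.9641)/21.144=0.002 → t=0.493; u2·a0=0.0708·21.144=1.497; a1=1.260 < 1.497 ≤ a1+a2=1.844 → R2 fires; A=9 Q=3 Y=12 S=3 C=15
Draw 8: a1=1.260, a2=0.438, a3=6.300, a4=11.700, a0=19.698; τ=−ln(0.6020)/19.698=0.026 → t=0.519; u2·a0=0.6695·19.698=13.188; a1+…+a3=7.998 < 13.188 ≤ a1+…+a4=19.698 → R4 fires; A=9 Q=2 Y=13 S=3 C=17
Draw 9: a1=1.428, a2=0.292, a3=7.140, a4=8.450, a0=17.310; τ=−ln(0.2857)/17.310=0.072 → t=0.591; u2·a0=0.8367·17.310=14.483; a1+…+a3=8.860 < 14.483 ≤ a1+…+a4=17.310 → R4 fires; A=9 Q=1 Y=14 S=3 C=19
Draw 10: a1=1.596, a2=0.146, a3=7.980, a4=4.550, a0=14.272; τ=−ln(0.5653)/14.272=0.040 → t=0.631; u2·a0=0.4242·14.272=6.054; a1+a2=1.742 < 6.054 ≤ a1+…+a3=9.722 → R3 fires; A=11 Q=1 Y=14 S=4 C=18
Draw 11: a1=1.512, a2=0.146, a3=7.560, a4=4.550, a0=13.768; τ=−ln(0.9068)/13.768=0.007 → t=0.638; u2·a0=0.4652·13.768=6.405; a1+a2=1.658 < 6.405 ≤ a1+…+a3=9.218 → R3 fires; A=13 Q=1 Y=14 S=5 C=17
Draw 12: a1=1.428, a2=0.146, a3=7.140, a4=4.550, a0=13.264; τ=−ln(0.1080)/13.264=0.168 → t=0.806; u2·a0=0.1459·13.264=1.935; a1+a2=1.574 < 1.935 ≤ a1+…+a3=8.714 → R3 fires; A=15 Q=1 Y=14 S=6 C=16
Draw 13: a1=1.344, a2=0.146, a3=6.720, a4=4.550, a0=12.760; τ=−ln(0.4108)/12.760=0.070 → t=0.876; u2·a0=0.1339·12.760=1.709; a1+a2=1.490 < 1.709 ≤ a1+…+a3=8.210 → R3 fires; A=17 Q=1 Y=14 S=7 C=15
Draw 14: a1=1.260, a2=0.146, a3=6.300, a4=4.550, a0=12.256; τ=−ln(0.2517)/12.256=0.113 → t=0.988 > T=0.91: stop.
Read off Y at T=0.91: 14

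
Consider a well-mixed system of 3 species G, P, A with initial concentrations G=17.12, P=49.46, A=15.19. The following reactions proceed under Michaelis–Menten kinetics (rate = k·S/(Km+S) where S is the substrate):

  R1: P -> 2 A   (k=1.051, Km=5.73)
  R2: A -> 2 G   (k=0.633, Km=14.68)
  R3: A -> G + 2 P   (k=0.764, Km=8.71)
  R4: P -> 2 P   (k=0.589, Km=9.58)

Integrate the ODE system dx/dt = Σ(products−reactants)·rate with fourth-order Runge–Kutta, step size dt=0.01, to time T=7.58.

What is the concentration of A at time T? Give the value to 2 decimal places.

A at T = 22.86

RK4 with dt=0.01: 758 steps to T=7.58. Trajectory (selected grid times):
t=0.00: G=17.12 P=49.46 A=15.19
t=0.84: G=18.08 P=49.91 A=16.09
t=1.68: G=19.06 P=50.37 A=16.97
t=2.53: G=20.08 P=50.86 A=17.85
t=3.37: G=21.11 P=51.35 A=18.71
t=4.21: G=22.15 P=51.85 A=19.56
t=5.05: G=23.21 P=52.37 A=20.39
t=5.90: G=24.30 P=52.90 A=21.23
t=6.74: G=25.39 P=53.44 A=22.05
t=7.58: G=26.49 P=53.99 A=22.86
Read off A at T=7.58: 22.86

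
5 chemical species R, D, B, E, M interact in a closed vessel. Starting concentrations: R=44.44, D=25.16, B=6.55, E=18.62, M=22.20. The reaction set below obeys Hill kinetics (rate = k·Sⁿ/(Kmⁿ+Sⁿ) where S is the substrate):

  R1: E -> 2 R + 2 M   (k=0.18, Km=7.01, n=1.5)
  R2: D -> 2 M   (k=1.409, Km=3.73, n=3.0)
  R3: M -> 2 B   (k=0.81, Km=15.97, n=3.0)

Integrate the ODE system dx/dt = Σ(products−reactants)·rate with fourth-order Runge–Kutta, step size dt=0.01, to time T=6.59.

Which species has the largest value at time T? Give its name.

Dominant species at T: R

RK4 with dt=0.01: 659 steps to T=6.59. Trajectory (selected grid times):
t=0.00: R=44.44 D=25.16 B=6.55 E=18.62 M=22.20
t=0.73: R=44.65 D=24.13 B=7.44 E=18.51 M=24.02
t=1.46: R=44.87 D=23.11 B=8.37 E=18.41 M=25.81
t=2.20: R=45.08 D=22.07 B=9.36 E=18.30 M=27.61
t=2.93: R=45.29 D=21.05 B=10.37 E=18.19 M=29.37
t=3.66: R=45.51 D=20.03 B=11.40 E=18.09 M=31.11
t=4.39: R=45.72 D=19.01 B=12.45 E=17.98 M=32.84
t=5.13: R=45.93 D=17.97 B=13.53 E=17.87 M=34.58
t=5.86: R=46.14 D=16.95 B=14.62 E=17.77 M=36.28
t=6.59: R=46.35 D=15.94 B=15.71 E=17.66 M=37.98
At T=6.59: R=46.35 D=15.94 B=15.71 E=17.66 M=37.98; the largest is R.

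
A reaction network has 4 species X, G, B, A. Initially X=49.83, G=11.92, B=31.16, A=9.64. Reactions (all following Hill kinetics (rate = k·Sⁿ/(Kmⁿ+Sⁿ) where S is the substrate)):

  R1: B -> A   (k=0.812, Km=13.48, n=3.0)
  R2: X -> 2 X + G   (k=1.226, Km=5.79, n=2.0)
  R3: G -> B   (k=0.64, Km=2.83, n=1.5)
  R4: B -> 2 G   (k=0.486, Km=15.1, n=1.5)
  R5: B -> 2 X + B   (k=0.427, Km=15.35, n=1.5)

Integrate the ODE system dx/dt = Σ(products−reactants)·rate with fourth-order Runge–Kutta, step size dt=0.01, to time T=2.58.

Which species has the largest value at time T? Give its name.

RK4 with dt=0.01: 258 steps to T=2.58. Trajectory (selected grid times):
t=0.00: X=49.83 G=11.92 B=31.16 A=9.64
t=0.29: X=50.36 G=12.31 B=31.00 A=9.86
t=0.57: X=50.88 G=12.69 B=30.85 A=10.07
t=0.86: X=51.41 G=13.09 B=30.70 A=10.28
t=1.15: X=51.95 G=13.48 B=30.55 A=10.50
t=1.43: X=52.46 G=13.86 B=30.40 A=10.71
t=1.72: X=53.00 G=14.25 B=30.25 A=10.93
t=2.01: X=53.53 G=14.63 B=30.10 A=11.14
t=2.29: X=54.05 G=15.01 B=29.96 A=11.35
t=2.58: X=54.58 G=15.40 B=29.81 A=11.57
At T=2.58: X=54.58 G=15.40 B=29.81 A=11.57; the largest is X.

Dominant species at T: X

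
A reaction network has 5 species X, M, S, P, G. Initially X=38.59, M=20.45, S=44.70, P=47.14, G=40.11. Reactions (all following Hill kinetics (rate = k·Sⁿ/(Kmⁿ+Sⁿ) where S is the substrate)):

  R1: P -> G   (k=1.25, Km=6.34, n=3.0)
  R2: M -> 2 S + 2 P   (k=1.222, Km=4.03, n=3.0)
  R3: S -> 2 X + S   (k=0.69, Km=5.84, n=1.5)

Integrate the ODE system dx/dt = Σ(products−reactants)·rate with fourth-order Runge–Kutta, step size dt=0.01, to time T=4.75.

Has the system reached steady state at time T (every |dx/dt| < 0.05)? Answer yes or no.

Steady state at T: no

RK4 with dt=0.01: 475 steps to T=4.75. Trajectory (selected grid times):
t=0.00: X=38.59 M=20.45 S=44.70 P=47.14 G=40.11
t=0.53: X=39.29 M=19.81 S=45.99 P=47.76 G=40.77
t=1.06: X=39.99 M=19.17 S=47.27 P=48.39 G=41.43
t=1.58: X=40.68 M=18.54 S=48.53 P=49.00 G=42.08
t=2.11: X=41.38 M=17.90 S=49.81 P=49.62 G=42.74
t=2.64: X=42.08 M=17.26 S=51.09 P=50.24 G=43.40
t=3.17: X=42.79 M=16.62 S=52.37 P=50.85 G=44.06
t=3.69: X=43.48 M=15.99 S=53.62 P=51.46 G=44.71
t=4.22: X=44.19 M=15.35 S=54.89 P=52.07 G=45.37
t=4.75: X=44.89 M=14.72 S=56.16 P=52.68 G=46.04
Rates at T: R1=1.2478, R2=1.1974, R3=0.6676
dx/dt at T (Σ net stoichiometry × rate): X=+1.3352, M=-1.1974, S=+2.3948, P=+1.1470, G=+1.2478
Largest |dx/dt| is |+2.3948| (S) ≥ 0.05 → not steady.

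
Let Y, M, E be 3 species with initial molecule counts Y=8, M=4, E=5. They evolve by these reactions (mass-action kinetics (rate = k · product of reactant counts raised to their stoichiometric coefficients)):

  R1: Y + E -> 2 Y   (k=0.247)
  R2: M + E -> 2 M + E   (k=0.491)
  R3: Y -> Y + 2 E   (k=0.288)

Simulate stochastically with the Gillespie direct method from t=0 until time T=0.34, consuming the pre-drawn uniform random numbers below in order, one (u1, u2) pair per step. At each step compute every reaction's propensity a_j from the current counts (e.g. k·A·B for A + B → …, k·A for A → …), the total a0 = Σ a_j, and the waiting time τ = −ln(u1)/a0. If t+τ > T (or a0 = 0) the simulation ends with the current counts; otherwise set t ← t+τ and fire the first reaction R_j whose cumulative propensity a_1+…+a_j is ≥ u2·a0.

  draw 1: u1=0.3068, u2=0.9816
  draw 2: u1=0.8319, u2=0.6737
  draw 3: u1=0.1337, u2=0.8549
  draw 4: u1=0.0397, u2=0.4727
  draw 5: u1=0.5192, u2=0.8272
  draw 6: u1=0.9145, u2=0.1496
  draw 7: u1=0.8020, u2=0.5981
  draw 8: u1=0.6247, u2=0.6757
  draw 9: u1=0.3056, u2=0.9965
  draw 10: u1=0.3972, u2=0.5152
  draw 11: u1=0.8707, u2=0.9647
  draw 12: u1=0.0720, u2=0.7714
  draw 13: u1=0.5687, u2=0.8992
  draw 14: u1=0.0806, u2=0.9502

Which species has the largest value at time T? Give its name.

Dominant species at T: M

t=0.000: Y=8 M=4 E=5
Draw 1: a1=9.880, a2=9.820, a3=2.304, a0=22.004; τ=−ln(0.3068)/22.004=0.054 → t=0.054; u2·a0=0.9816·22.004=21.599; a1+a2=19.700 < 21.599 ≤ a1+…+a3=22.004 → R3 fires; Y=8 M=4 E=7
Draw 2: a1=13.832, a2=13.748, a3=2.304, a0=29.884; τ=−ln(0.8319)/29.884=0.006 → t=0.060; u2·a0=0.6737·29.884=20.133; a1=13.832 < 20.133 ≤ a1+a2=27.580 → R2 fires; Y=8 M=5 E=7
Draw 3: a1=13.832, a2=17.185, a3=2.304, a0=33.321; τ=−ln(0.1337)/33.321=0.060 → t=0.120; u2·a0=0.8549·33.321=28.486; a1=13.832 < 28.486 ≤ a1+a2=31.017 → R2 fires; Y=8 M=6 E=7
Draw 4: a1=13.832, a2=20.622, a3=2.304, a0=36.758; τ=−ln(0.0397)/36.758=0.088 → t=0.208; u2·a0=0.4727·36.758=17.376; a1=13.832 < 17.376 ≤ a1+a2=34.454 → R2 fires; Y=8 M=7 E=7
Draw 5: a1=13.832, a2=24.059, a3=2.304, a0=40.195; τ=−ln(0.5192)/40.195=0.016 → t=0.224; u2·a0=0.8272·40.195=33.249; a1=13.832 < 33.249 ≤ a1+a2=37.891 → R2 fires; Y=8 M=8 E=7
Draw 6: a1=13.832, a2=27.496, a3=2.304, a0=43.632; τ=−ln(0.9145)/43.632=0.002 → t=0.226; u2·a0=0.1496·43.632=6.527 ≤ a1=13.832 → R1 fires; Y=9 M=8 E=6
Draw 7: a1=13.338, a2=23.568, a3=2.592, a0=39.498; τ=−ln(0.8020)/39.498=0.006 → t=0.232; u2·a0=0.5981·39.498=23.624; a1=13.338 < 23.624 ≤ a1+a2=36.906 → R2 fires; Y=9 M=9 E=6
Draw 8: a1=13.338, a2=26.514, a3=2.592, a0=42.444; τ=−ln(0.6247)/42.444=0.011 → t=0.243; u2·a0=0.6757·42.444=28.679; a1=13.338 < 28.679 ≤ a1+a2=39.852 → R2 fires; Y=9 M=10 E=6
Draw 9: a1=13.338, a2=29.460, a3=2.592, a0=45.390; τ=−ln(0.3056)/45.390=0.026 → t=0.269; u2·a0=0.9965·45.390=45.231; a1+a2=42.798 < 45.231 ≤ a1+…+a3=45.390 → R3 fires; Y=9 M=10 E=8
Draw 10: a1=17.784, a2=39.280, a3=2.592, a0=59.656; τ=−ln(0.3972)/59.656=0.015 → t=0.285; u2·a0=0.5152·59.656=30.735; a1=17.784 < 30.735 ≤ a1+a2=57.064 → R2 fires; Y=9 M=11 E=8
Draw 11: a1=17.784, a2=43.208, a3=2.592, a0=63.584; τ=−ln(0.8707)/63.584=0.002 → t=0.287; u2·a0=0.9647·63.584=61.339; a1+a2=60.992 < 61.339 ≤ a1+…+a3=63.584 → R3 fires; Y=9 M=11 E=10
Draw 12: a1=22.230, a2=54.010, a3=2.592, a0=78.832; τ=−ln(0.0720)/78.832=0.033 → t=0.320; u2·a0=0.7714·78.832=60.811; a1=22.230 < 60.811 ≤ a1+a2=76.240 → R2 fires; Y=9 M=12 E=10
Draw 13: a1=22.230, a2=58.920, a3=2.592, a0=83.742; τ=−ln(0.5687)/83.742=0.007 → t=0.327; u2·a0=0.8992·83.742=75.301; a1=22.230 < 75.301 ≤ a1+a2=81.150 → R2 fires; Y=9 M=13 E=10
Draw 14: a1=22.230, a2=63.830, a3=2.592, a0=88.652; τ=−ln(0.0806)/88.652=0.028 → t=0.355 > T=0.34: stop.
At T=0.34: Y=9 M=13 E=10; the largest is M.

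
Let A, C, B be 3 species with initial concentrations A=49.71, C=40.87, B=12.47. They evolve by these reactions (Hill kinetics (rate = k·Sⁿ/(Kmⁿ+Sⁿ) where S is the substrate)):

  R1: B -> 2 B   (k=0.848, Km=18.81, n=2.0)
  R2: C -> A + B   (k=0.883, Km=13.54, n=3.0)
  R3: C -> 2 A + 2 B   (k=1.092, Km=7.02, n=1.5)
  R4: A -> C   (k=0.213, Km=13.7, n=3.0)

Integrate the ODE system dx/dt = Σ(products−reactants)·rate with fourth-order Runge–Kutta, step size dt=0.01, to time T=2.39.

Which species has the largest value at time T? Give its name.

Dominant species at T: A

RK4 with dt=0.01: 239 steps to T=2.39. Trajectory (selected grid times):
t=0.00: A=49.71 C=40.87 B=12.47
t=0.27: A=50.43 C=40.42 B=13.32
t=0.53: A=51.13 C=39.99 B=14.15
t=0.80: A=51.85 C=39.54 B=15.01
t=1.06: A=52.55 C=39.11 B=15.85
t=1.33: A=53.27 C=38.67 B=16.73
t=1.59: A=53.96 C=38.24 B=17.57
t=1.86: A=54.68 C=37.79 B=18.46
t=2.12: A=55.37 C=37.37 B=19.31
t=2.39: A=56.08 C=36.92 B=20.20
At T=2.39: A=56.08 C=36.92 B=20.20; the largest is A.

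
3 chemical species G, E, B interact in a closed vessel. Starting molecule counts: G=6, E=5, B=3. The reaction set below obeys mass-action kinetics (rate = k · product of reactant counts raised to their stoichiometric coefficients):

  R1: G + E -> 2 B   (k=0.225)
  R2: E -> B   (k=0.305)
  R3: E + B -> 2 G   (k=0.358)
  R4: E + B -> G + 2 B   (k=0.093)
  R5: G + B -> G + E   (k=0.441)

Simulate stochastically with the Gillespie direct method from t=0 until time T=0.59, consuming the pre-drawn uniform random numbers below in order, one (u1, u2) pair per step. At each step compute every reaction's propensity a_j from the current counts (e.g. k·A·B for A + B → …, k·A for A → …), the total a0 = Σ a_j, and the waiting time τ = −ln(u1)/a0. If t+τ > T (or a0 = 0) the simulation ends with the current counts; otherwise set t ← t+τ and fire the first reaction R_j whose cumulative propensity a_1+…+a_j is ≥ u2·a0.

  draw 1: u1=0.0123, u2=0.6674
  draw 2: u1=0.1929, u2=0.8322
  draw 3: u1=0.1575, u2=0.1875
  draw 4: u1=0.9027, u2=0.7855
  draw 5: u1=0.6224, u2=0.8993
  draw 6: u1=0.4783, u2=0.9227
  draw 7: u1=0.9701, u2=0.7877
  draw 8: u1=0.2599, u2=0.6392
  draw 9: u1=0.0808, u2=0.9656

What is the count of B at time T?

B at T = 2

t=0.000: G=6 E=5 B=3
Draw 1: a1=6.750, a2=1.525, a3=5.370, a4=1.395, a5=7.938, a0=22.978; τ=−ln(0.0123)/22.978=0.191 → t=0.191; u2·a0=0.6674·22.978=15.336; a1+…+a4=15.040 < 15.336 ≤ a1+…+a5=22.978 → R5 fires; G=6 E=6 B=2
Draw 2: a1=8.100, a2=1.830, a3=4.296, a4=1.116, a5=5.292, a0=20.634; τ=−ln(0.1929)/20.634=0.080 → t=0.271; u2·a0=0.8322·20.634=17.172; a1+…+a4=15.342 < 17.172 ≤ a1+…+a5=20.634 → R5 fires; G=6 E=7 B=1
Draw 3: a1=9.450, a2=2.135, a3=2.506, a4=0.651, a5=2.646, a0=17.388; τ=−ln(0.1575)/17.388=0.106 → t=0.377; u2·a0=0.1875·17.388=3.260 ≤ a1=9.450 → R1 fires; G=5 E=6 B=3
Draw 4: a1=6.750, a2=1.830, a3=6.444, a4=1.674, a5=6.615, a0=23.313; τ=−ln(0.9027)/23.313=0.004 → t=0.382; u2·a0=0.7855·23.313=18.312; a1+…+a4=16.698 < 18.312 ≤ a1+…+a5=23.313 → R5 fires; G=5 E=7 B=2
Draw 5: a1=7.875, a2=2.135, a3=5.012, a4=1.302, a5=4.410, a0=20.734; τ=−ln(0.6224)/20.734=0.023 → t=0.405; u2·a0=0.8993·20.734=18.646; a1+…+a4=16.324 < 18.646 ≤ a1+…+a5=20.734 → R5 fires; G=5 E=8 B=1
Draw 6: a1=9.000, a2=2.440, a3=2.864, a4=0.744, a5=2.205, a0=17.253; τ=−ln(0.4783)/17.253=0.043 → t=0.447; u2·a0=0.9227·17.253=15.919; a1+…+a4=15.048 < 15.919 ≤ a1+…+a5=17.253 → R5 fires; G=5 E=9 B=0
Draw 7: a1=10.125, a2=2.745, a3=0.000, a4=0.000, a5=0.000, a0=12.870; τ=−ln(0.9701)/12.870=0.002 → t=0.450; u2·a0=0.7877·12.870=10.138; a1=10.125 < 10.138 ≤ a1+a2=12.870 → R2 fires; G=5 E=8 B=1
Draw 8: a1=9.000, a2=2.440, a3=2.864, a4=0.744, a5=2.205, a0=17.253; τ=−ln(0.2599)/17.253=0.078 → t=0.528; u2·a0=0.6392·17.253=11.028; a1=9.000 < 11.028 ≤ a1+a2=11.440 → R2 fires; G=5 E=7 B=2
Draw 9: a1=7.875, a2=2.135, a3=5.012, a4=1.302, a5=4.410, a0=20.734; τ=−ln(0.0808)/20.734=0.121 → t=0.649 > T=0.59: stop.
Read off B at T=0.59: 2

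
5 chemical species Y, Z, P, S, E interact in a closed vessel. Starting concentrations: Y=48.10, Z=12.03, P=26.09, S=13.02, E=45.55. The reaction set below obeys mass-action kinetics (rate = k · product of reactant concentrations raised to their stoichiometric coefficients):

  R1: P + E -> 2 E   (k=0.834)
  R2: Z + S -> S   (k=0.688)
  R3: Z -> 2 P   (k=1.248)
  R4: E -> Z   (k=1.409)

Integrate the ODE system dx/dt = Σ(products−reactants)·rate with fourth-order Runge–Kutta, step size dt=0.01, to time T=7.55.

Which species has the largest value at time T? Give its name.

RK4 with dt=0.01: 755 steps to T=7.55. Trajectory (selected grid times):
t=0.00: Y=48.10 Z=12.03 P=26.09 S=13.02 E=45.55
t=0.84: Y=48.10 Z=4.67 P=0.46 S=13.02 E=30.42
t=1.68: Y=48.10 Z=1.97 P=0.46 S=13.02 E=12.85
t=2.52: Y=48.10 Z=0.83 P=0.46 S=13.02 E=5.43
t=3.36: Y=48.10 Z=0.35 P=0.46 S=13.02 E=2.29
t=4.19: Y=48.10 Z=0.15 P=0.46 S=13.02 E=0.98
t=5.03: Y=48.10 Z=0.06 P=0.46 S=13.02 E=0.41
t=5.87: Y=48.10 Z=0.03 P=0.46 S=13.02 E=0.17
t=6.71: Y=48.10 Z=0.01 P=0.46 S=13.02 E=0.07
t=7.55: Y=48.10 Z=0.00 P=0.46 S=13.02 E=0.03
At T=7.55: Y=48.10 Z=0.00 P=0.46 S=13.02 E=0.03; the largest is Y.

Dominant species at T: Y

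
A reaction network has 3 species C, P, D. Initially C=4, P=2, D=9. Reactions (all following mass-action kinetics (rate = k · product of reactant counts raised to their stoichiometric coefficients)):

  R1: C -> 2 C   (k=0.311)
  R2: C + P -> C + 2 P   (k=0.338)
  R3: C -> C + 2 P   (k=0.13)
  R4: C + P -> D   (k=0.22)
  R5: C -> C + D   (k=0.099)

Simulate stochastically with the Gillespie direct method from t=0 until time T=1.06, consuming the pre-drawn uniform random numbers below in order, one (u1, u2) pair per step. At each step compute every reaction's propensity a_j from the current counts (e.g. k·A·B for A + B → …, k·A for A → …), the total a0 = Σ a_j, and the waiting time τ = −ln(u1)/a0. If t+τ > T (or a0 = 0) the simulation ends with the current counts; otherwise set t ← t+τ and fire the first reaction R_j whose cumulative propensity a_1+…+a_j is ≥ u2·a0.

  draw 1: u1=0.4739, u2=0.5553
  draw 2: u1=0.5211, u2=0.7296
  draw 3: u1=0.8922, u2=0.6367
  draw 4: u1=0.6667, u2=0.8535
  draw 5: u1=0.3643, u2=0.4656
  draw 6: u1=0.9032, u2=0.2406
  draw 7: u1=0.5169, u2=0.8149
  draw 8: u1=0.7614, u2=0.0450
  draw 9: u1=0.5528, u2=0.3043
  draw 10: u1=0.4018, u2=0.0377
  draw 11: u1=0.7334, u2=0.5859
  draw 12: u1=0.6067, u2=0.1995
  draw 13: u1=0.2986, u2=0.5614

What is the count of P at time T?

P at T = 7

t=0.000: C=4 P=2 D=9
Draw 1: a1=1.244, a2=2.704, a3=0.520, a4=1.760, a5=0.396, a0=6.624; τ=−ln(0.4739)/6.624=0.113 → t=0.113; u2·a0=0.5553·6.624=3.678; a1=1.244 < 3.678 ≤ a1+a2=3.948 → R2 fires; C=4 P=3 D=9
Draw 2: a1=1.244, a2=4.056, a3=0.520, a4=2.640, a5=0.396, a0=8.856; τ=−ln(0.5211)/8.856=0.074 → t=0.186; u2·a0=0.7296·8.856=6.461; a1+…+a3=5.820 < 6.461 ≤ a1+…+a4=8.460 → R4 fires; C=3 P=2 D=10
Draw 3: a1=0.933, a2=2.028, a3=0.390, a4=1.320, a5=0.297, a0=4.968; τ=−ln(0.8922)/4.968=0.023 → t=0.209; u2·a0=0.6367·4.968=3.163; a1+a2=2.961 < 3.163 ≤ a1+…+a3=3.351 → R3 fires; C=3 P=4 D=10
Draw 4: a1=0.933, a2=4.056, a3=0.390, a4=2.640, a5=0.297, a0=8.316; τ=−ln(0.6667)/8.316=0.049 → t=0.258; u2·a0=0.8535·8.316=7.098; a1+…+a3=5.379 < 7.098 ≤ a1+…+a4=8.019 → R4 fires; C=2 P=3 D=11
Draw 5: a1=0.622, a2=2.028, a3=0.260, a4=1.320, a5=0.198, a0=4.428; τ=−ln(0.3643)/4.428=0.228 → t=0.486; u2·a0=0.4656·4.428=2.062; a1=0.622 < 2.062 ≤ a1+a2=2.650 → R2 fires; C=2 P=4 D=11
Draw 6: a1=0.622, a2=2.704, a3=0.260, a4=1.760, a5=0.198, a0=5.544; τ=−ln(0.9032)/5.544=0.018 → t=0.504; u2·a0=0.2406·5.544=1.334; a1=0.622 < 1.334 ≤ a1+a2=3.326 → R2 fires; C=2 P=5 D=11
Draw 7: a1=0.622, a2=3.380, a3=0.260, a4=2.200, a5=0.198, a0=6.660; τ=−ln(0.5169)/6.660=0.099 → t=0.604; u2·a0=0.8149·6.660=5.427; a1+…+a3=4.262 < 5.427 ≤ a1+…+a4=6.462 → R4 fires; C=1 P=4 D=12
Draw 8: a1=0.311, a2=1.352, a3=0.130, a4=0.880, a5=0.099, a0=2.772; τ=−ln(0.7614)/2.772=0.098 → t=0.702; u2·a0=0.0450·2.772=0.125 ≤ a1=0.311 → R1 fires; C=2 P=4 D=12
Draw 9: a1=0.622, a2=2.704, a3=0.260, a4=1.760, a5=0.198, a0=5.544; τ=−ln(0.5528)/5.544=0.107 → t=0.809; u2·a0=0.3043·5.544=1.687; a1=0.622 < 1.687 ≤ a1+a2=3.326 → R2 fires; C=2 P=5 D=12
Draw 10: a1=0.622, a2=3.380, a3=0.260, a4=2.200, a5=0.198, a0=6.660; τ=−ln(0.4018)/6.660=0.137 → t=0.946; u2·a0=0.0377·6.660=0.251 ≤ a1=0.622 → R1 fires; C=3 P=5 D=12
Draw 11: a1=0.933, a2=5.070, a3=0.390, a4=3.300, a5=0.297, a0=9.990; τ=−ln(0.7334)/9.990=0.031 → t=0.977; u2·a0=0.5859·9.990=5.853; a1=0.933 < 5.853 ≤ a1+a2=6.003 → R2 fires; C=3 P=6 D=12
Draw 12: a1=0.933, a2=6.084, a3=0.390, a4=3.960, a5=0.297, a0=11.664; τ=−ln(0.6067)/11.664=0.043 → t=1.020; u2·a0=0.1995·11.664=2.327; a1=0.933 < 2.327 ≤ a1+a2=7.017 → R2 fires; C=3 P=7 D=12
Draw 13: a1=0.933, a2=7.098, a3=0.390, a4=4.620, a5=0.297, a0=13.338; τ=−ln(0.2986)/13.338=0.091 → t=1.110 > T=1.06: stop.
Read off P at T=1.06: 7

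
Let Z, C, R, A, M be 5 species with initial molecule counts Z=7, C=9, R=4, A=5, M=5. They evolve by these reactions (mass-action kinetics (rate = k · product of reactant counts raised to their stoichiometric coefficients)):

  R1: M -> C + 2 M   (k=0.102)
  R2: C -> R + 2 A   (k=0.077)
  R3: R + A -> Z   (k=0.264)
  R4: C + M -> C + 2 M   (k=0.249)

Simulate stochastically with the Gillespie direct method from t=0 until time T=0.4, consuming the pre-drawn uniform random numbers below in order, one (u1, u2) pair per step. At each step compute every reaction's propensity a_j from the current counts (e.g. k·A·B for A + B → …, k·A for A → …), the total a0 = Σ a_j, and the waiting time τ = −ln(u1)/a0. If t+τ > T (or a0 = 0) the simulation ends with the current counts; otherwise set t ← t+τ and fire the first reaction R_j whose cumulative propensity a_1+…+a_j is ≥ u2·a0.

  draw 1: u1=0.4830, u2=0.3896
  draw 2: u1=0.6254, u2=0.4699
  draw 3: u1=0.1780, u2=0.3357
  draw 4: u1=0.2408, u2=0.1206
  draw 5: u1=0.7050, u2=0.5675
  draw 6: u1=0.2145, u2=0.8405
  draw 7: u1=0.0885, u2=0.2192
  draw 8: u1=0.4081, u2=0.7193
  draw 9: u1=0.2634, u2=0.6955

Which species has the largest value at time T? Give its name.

Dominant species at T: M

t=0.000: Z=7 C=9 R=4 A=5 M=5
Draw 1: a1=0.510, a2=0.693, a3=5.280, a4=11.205, a0=17.688; τ=−ln(0.4830)/17.688=0.041 → t=0.041; u2·a0=0.3896·17.688=6.891; a1+…+a3=6.483 < 6.891 ≤ a1+…+a4=17.688 → R4 fires; Z=7 C=9 R=4 A=5 M=6
Draw 2: a1=0.612, a2=0.693, a3=5.280, a4=13.446, a0=20.031; τ=−ln(0.6254)/20.031=0.023 → t=0.065; u2·a0=0.4699·20.031=9.413; a1+…+a3=6.585 < 9.413 ≤ a1+…+a4=20.031 → R4 fires; Z=7 C=9 R=4 A=5 M=7
Draw 3: a1=0.714, a2=0.693, a3=5.280, a4=15.687, a0=22.374; τ=−ln(0.1780)/22.374=0.077 → t=0.142; u2·a0=0.3357·22.374=7.511; a1+…+a3=6.687 < 7.511 ≤ a1+…+a4=22.374 → R4 fires; Z=7 C=9 R=4 A=5 M=8
Draw 4: a1=0.816, a2=0.693, a3=5.280, a4=17.928, a0=24.717; τ=−ln(0.2408)/24.717=0.058 → t=0.199; u2·a0=0.1206·24.717=2.981; a1+a2=1.509 < 2.981 ≤ a1+…+a3=6.789 → R3 fires; Z=8 C=9 R=3 A=4 M=8
Draw 5: a1=0.816, a2=0.693, a3=3.168, a4=17.928, a0=22.605; τ=−ln(0.7050)/22.605=0.015 → t=0.215; u2·a0=0.5675·22.605=12.828; a1+…+a3=4.677 < 12.828 ≤ a1+…+a4=22.605 → R4 fires; Z=8 C=9 R=3 A=4 M=9
Draw 6: a1=0.918, a2=0.693, a3=3.168, a4=20.169, a0=24.948; τ=−ln(0.2145)/24.948=0.062 → t=0.276; u2·a0=0.8405·24.948=20.969; a1+…+a3=4.779 < 20.969 ≤ a1+…+a4=24.948 → R4 fires; Z=8 C=9 R=3 A=4 M=10
Draw 7: a1=1.020, a2=0.693, a3=3.168, a4=22.410, a0=27.291; τ=−ln(0.0885)/27.291=0.089 → t=0.365; u2·a0=0.2192·27.291=5.982; a1+…+a3=4.881 < 5.982 ≤ a1+…+a4=27.291 → R4 fires; Z=8 C=9 R=3 A=4 M=11
Draw 8: a1=1.122, a2=0.693, a3=3.168, a4=24.651, a0=29.634; τ=−ln(0.4081)/29.634=0.030 → t=0.396; u2·a0=0.7193·29.634=21.316; a1+…+a3=4.983 < 21.316 ≤ a1+…+a4=29.634 → R4 fires; Z=8 C=9 R=3 A=4 M=12
Draw 9: a1=1.224, a2=0.693, a3=3.168, a4=26.892, a0=31.977; τ=−ln(0.2634)/31.977=0.042 → t=0.437 > T=0.4: stop.
At T=0.4: Z=8 C=9 R=3 A=4 M=12; the largest is M.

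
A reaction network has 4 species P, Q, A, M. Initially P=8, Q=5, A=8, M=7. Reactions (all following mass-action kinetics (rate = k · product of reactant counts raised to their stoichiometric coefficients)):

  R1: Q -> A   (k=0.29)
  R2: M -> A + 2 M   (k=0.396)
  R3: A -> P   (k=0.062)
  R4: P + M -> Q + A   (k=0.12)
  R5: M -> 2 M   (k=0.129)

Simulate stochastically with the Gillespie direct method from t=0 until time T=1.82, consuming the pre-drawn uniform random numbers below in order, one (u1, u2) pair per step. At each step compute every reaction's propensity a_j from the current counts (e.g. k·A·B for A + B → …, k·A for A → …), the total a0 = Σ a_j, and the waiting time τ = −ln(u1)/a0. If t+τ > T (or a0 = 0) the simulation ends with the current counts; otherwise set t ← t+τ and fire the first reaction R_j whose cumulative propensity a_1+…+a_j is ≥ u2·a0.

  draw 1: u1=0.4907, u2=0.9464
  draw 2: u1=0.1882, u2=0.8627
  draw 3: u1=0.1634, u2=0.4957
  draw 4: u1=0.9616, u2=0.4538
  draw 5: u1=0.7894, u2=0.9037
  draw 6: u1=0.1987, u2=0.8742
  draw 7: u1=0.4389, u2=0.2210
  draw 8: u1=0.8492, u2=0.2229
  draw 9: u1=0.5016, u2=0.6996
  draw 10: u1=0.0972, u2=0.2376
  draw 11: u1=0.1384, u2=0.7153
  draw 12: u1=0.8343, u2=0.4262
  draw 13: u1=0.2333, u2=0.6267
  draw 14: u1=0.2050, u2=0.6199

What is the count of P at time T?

t=0.000: P=8 Q=5 A=8 M=7
Draw 1: a1=1.450, a2=2.772, a3=0.496, a4=6.720, a5=0.903, a0=12.341; τ=−ln(0.4907)/12.341=0.058 → t=0.058; u2·a0=0.9464·12.341=11.680; a1+…+a4=11.438 < 11.680 ≤ a1+…+a5=12.341 → R5 fires; P=8 Q=5 A=8 M=8
Draw 2: a1=1.450, a2=3.168, a3=0.496, a4=7.680, a5=1.032, a0=13.826; τ=−ln(0.1882)/13.826=0.121 → t=0.178; u2·a0=0.8627·13.826=11.928; a1+…+a3=5.114 < 11.928 ≤ a1+…+a4=12.794 → R4 fires; P=7 Q=6 A=9 M=7
Draw 3: a1=1.740, a2=2.772, a3=0.558, a4=5.880, a5=0.903, a0=11.853; τ=−ln(0.1634)/11.853=0.153 → t=0.331; u2·a0=0.4957·11.853=5.876; a1+…+a3=5.070 < 5.876 ≤ a1+…+a4=10.950 → R4 fires; P=6 Q=7 A=10 M=6
Draw 4: a1=2.030, a2=2.376, a3=0.620, a4=4.320, a5=0.774, a0=10.120; τ=−ln(0.9616)/10.120=0.004 → t=0.335; u2·a0=0.4538·10.120=4.592; a1+a2=4.406 < 4.592 ≤ a1+…+a3=5.026 → R3 fires; P=7 Q=7 A=9 M=6
Draw 5: a1=2.030, a2=2.376, a3=0.558, a4=5.040, a5=0.774, a0=10.778; τ=−ln(0.7894)/10.778=0.022 → t=0.357; u2·a0=0.9037·10.778=9.740; a1+…+a3=4.964 < 9.740 ≤ a1+…+a4=10.004 → R4 fires; P=6 Q=8 A=10 M=5
Draw 6: a1=2.320, a2=1.980, a3=0.620, a4=3.600, a5=0.645, a0=9.165; τ=−ln(0.1987)/9.165=0.176 → t=0.533; u2·a0=0.8742·9.165=8.012; a1+…+a3=4.920 < 8.012 ≤ a1+…+a4=8.520 → R4 fires; P=5 Q=9 A=11 M=4
Draw 7: a1=2.610, a2=1.584, a3=0.682, a4=2.400, a5=0.516, a0=7.792; τ=−ln(0.4389)/7.792=0.106 → t=0.639; u2·a0=0.2210·7.792=1.722 ≤ a1=2.610 → R1 fires; P=5 Q=8 A=12 M=4
Draw 8: a1=2.320, a2=1.584, a3=0.744, a4=2.400, a5=0.516, a0=7.564; τ=−ln(0.8492)/7.564=0.022 → t=0.661; u2·a0=0.2229·7.564=1.686 ≤ a1=2.320 → R1 fires; P=5 Q=7 A=13 M=4
Draw 9: a1=2.030, a2=1.584, a3=0.806, a4=2.400, a5=0.516, a0=7.336; τ=−ln(0.5016)/7.336=0.094 → t=0.755; u2·a0=0.6996·7.336=5.132; a1+…+a3=4.420 < 5.132 ≤ a1+…+a4=6.820 → R4 fires; P=4 Q=8 A=14 M=3
Draw 10: a1=2.320, a2=1.188, a3=0.868, a4=1.440, a5=0.387, a0=6.203; τ=−ln(0.0972)/6.203=0.376 → t=1.131; u2·a0=0.2376·6.203=1.474 ≤ a1=2.320 → R1 fires; P=4 Q=7 A=15 M=3
Draw 11: a1=2.030, a2=1.188, a3=0.930, a4=1.440, a5=0.387, a0=5.975; τ=−ln(0.1384)/5.975=0.331 → t=1.462; u2·a0=0.7153·5.975=4.274; a1+…+a3=4.148 < 4.274 ≤ a1+…+a4=5.588 → R4 fires; P=3 Q=8 A=16 M=2
Draw 12: a1=2.320, a2=0.792, a3=0.992, a4=0.720, a5=0.258, a0=5.082; τ=−ln(0.8343)/5.082=0.036 → t=1.497; u2·a0=0.4262·5.082=2.166 ≤ a1=2.320 → R1 fires; P=3 Q=7 A=17 M=2
Draw 13: a1=2.030, a2=0.792, a3=1.054, a4=0.720, a5=0.258, a0=4.854; τ=−ln(0.2333)/4.854=0.300 → t=1.797; u2·a0=0.6267·4.854=3.042; a1+a2=2.822 < 3.042 ≤ a1+…+a3=3.876 → R3 fires; P=4 Q=7 A=16 M=2
Draw 14: a1=2.030, a2=0.792, a3=0.992, a4=0.960, a5=0.258, a0=5.032; τ=−ln(0.2050)/5.032=0.315 → t=2.112 > T=1.82: stop.
Read off P at T=1.82: 4

P at T = 4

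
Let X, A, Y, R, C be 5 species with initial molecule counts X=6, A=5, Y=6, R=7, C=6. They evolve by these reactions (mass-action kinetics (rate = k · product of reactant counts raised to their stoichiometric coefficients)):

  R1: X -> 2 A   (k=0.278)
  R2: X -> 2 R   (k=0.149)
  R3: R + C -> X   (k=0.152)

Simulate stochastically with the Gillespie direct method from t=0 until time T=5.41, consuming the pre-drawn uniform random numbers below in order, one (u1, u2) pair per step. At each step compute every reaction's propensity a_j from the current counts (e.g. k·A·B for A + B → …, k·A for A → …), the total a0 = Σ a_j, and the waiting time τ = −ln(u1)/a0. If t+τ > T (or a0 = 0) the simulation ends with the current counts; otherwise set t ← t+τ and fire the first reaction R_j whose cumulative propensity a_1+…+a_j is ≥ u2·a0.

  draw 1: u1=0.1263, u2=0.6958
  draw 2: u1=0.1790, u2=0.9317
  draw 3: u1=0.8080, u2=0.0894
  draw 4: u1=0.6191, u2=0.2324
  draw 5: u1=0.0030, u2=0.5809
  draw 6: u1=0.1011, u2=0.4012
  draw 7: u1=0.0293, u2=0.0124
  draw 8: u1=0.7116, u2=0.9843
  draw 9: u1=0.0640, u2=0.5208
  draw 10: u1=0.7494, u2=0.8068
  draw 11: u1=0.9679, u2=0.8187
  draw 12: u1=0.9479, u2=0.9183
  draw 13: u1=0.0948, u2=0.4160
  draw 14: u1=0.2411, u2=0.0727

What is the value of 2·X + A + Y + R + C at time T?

Check how each reaction changes W = 2·X + A + Y + R + C (weight of products minus weight of reactants):
R1: X -> 2 A: (1·2) − (2·1) = 2 − 2 = 0
R2: X -> 2 R: (1·2) − (2·1) = 2 − 2 = 0
R3: R + C -> X: (2·1) − (1·1 + 1·1) = 2 − 2 = 0
Every reaction leaves W unchanged, so W is conserved and no simulation is needed: W(T) = W(0) = 2·6 + 5 + 6 + 7 + 6 = 36

Value at T = 36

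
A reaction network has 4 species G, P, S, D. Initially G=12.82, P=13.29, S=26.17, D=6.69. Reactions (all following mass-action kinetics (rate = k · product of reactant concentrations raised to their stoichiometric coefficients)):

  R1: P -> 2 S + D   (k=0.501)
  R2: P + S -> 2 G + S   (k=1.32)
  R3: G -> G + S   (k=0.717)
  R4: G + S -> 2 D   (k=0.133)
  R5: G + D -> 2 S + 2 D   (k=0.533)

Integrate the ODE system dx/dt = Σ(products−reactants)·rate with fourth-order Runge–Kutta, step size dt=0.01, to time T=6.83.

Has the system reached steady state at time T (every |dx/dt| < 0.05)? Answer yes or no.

Steady state at T: yes

RK4 with dt=0.01: 683 steps to T=6.83. Trajectory (selected grid times):
t=0.00: G=12.82 P=13.29 S=26.17 D=6.69
t=0.76: G=0.00 P=0.00 S=72.33 D=57.19
t=1.52: G=0.00 P=0.00 S=72.33 D=57.19
t=2.28: G=0.00 P=0.00 S=72.33 D=57.19
t=3.04: G=0.00 P=0.00 S=72.33 D=57.19
t=3.79: G=0.00 P=0.00 S=72.33 D=57.19
t=4.55: G=0.00 P=0.00 S=72.33 D=57.19
t=5.31: G=0.00 P=0.00 S=72.33 D=57.19
t=6.07: G=0.00 P=0.00 S=72.33 D=57.19
t=6.83: G=0.00 P=0.00 S=72.33 D=57.19
Rates at T: R1=0.0000, R2=0.0000, R3=0.0000, R4=0.0000, R5=0.0000
dx/dt at T (Σ net stoichiometry × rate): G=-0.0000, P=-0.0000, S=+0.0000, D=+0.0000
Largest |dx/dt| is |+0.0000| (S) < 0.05 → steady.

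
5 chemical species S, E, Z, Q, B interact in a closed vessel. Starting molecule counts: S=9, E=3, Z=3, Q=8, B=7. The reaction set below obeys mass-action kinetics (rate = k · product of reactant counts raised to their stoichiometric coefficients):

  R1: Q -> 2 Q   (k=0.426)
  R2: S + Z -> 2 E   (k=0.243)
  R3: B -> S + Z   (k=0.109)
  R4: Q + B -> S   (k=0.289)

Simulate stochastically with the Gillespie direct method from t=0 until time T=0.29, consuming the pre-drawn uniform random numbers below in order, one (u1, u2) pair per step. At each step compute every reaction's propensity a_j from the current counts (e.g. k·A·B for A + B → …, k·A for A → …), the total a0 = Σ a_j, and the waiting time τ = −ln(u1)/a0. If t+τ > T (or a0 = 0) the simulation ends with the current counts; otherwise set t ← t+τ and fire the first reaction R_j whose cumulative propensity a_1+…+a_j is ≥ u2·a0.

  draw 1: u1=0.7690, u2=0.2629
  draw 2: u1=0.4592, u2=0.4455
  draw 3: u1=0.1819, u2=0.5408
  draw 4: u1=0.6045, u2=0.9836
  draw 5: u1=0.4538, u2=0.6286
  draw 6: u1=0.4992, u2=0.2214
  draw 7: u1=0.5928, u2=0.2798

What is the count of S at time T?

S at T = 11

t=0.000: S=9 E=3 Z=3 Q=8 B=7
Draw 1: a1=3.408, a2=6.561, a3=0.763, a4=16.184, a0=26.916; τ=−ln(0.7690)/26.916=0.010 → t=0.010; u2·a0=0.2629·26.916=7.076; a1=3.408 < 7.076 ≤ a1+a2=9.969 → R2 fires; S=8 E=5 Z=2 Q=8 B=7
Draw 2: a1=3.408, a2=3.888, a3=0.763, a4=16.184, a0=24.243; τ=−ln(0.4592)/24.243=0.032 → t=0.042; u2·a0=0.4455·24.243=10.800; a1+…+a3=8.059 < 10.800 ≤ a1+…+a4=24.243 → R4 fires; S=9 E=5 Z=2 Q=7 B=6
Draw 3: a1=2.982, a2=4.374, a3=0.654, a4=12.138, a0=20.148; τ=−ln(0.1819)/20.148=0.085 → t=0.126; u2·a0=0.5408·20.148=10.896; a1+…+a3=8.010 < 10.896 ≤ a1+…+a4=20.148 → R4 fires; S=10 E=5 Z=2 Q=6 B=5
Draw 4: a1=2.556, a2=4.860, a3=0.545, a4=8.670, a0=16.631; τ=−ln(0.6045)/16.631=0.030 → t=0.157; u2·a0=0.9836·16.631=16.358; a1+…+a3=7.961 < 16.358 ≤ a1+…+a4=16.631 → R4 fires; S=11 E=5 Z=2 Q=5 B=4
Draw 5: a1=2.130, a2=5.346, a3=0.436, a4=5.780, a0=13.692; τ=−ln(0.4538)/13.692=0.058 → t=0.214; u2·a0=0.6286·13.692=8.607; a1+…+a3=7.912 < 8.607 ≤ a1+…+a4=13.692 → R4 fires; S=12 E=5 Z=2 Q=4 B=3
Draw 6: a1=1.704, a2=5.832, a3=0.327, a4=3.468, a0=11.331; τ=−ln(0.4992)/11.331=0.061 → t=0.276; u2·a0=0.2214·11.331=2.509; a1=1.704 < 2.509 ≤ a1+a2=7.536 → R2 fires; S=11 E=7 Z=1 Q=4 B=3
Draw 7: a1=1.704, a2=2.673, a3=0.327, a4=3.468, a0=8.172; τ=−ln(0.5928)/8.172=0.064 → t=0.340 > T=0.29: stop.
Read off S at T=0.29: 11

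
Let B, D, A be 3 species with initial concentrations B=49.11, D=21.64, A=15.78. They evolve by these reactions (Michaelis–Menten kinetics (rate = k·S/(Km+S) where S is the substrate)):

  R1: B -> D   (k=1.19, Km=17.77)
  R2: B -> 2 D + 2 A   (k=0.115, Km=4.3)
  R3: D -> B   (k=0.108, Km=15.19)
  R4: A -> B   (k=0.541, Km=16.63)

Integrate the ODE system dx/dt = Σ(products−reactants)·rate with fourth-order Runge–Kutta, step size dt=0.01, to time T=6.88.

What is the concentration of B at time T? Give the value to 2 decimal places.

B at T = 44.71

RK4 with dt=0.01: 688 steps to T=6.88. Trajectory (selected grid times):
t=0.00: B=49.11 D=21.64 A=15.78
t=0.76: B=48.62 D=22.42 A=15.74
t=1.53: B=48.12 D=23.20 A=15.70
t=2.29: B=47.63 D=23.97 A=15.66
t=3.06: B=47.13 D=24.75 A=15.62
t=3.82: B=46.65 D=25.51 A=15.58
t=4.59: B=46.16 D=26.28 A=15.54
t=5.35: B=45.67 D=27.04 A=15.51
t=6.12: B=45.19 D=27.81 A=15.47
t=6.88: B=44.71 D=28.56 A=15.43
Read off B at T=6.88: 44.71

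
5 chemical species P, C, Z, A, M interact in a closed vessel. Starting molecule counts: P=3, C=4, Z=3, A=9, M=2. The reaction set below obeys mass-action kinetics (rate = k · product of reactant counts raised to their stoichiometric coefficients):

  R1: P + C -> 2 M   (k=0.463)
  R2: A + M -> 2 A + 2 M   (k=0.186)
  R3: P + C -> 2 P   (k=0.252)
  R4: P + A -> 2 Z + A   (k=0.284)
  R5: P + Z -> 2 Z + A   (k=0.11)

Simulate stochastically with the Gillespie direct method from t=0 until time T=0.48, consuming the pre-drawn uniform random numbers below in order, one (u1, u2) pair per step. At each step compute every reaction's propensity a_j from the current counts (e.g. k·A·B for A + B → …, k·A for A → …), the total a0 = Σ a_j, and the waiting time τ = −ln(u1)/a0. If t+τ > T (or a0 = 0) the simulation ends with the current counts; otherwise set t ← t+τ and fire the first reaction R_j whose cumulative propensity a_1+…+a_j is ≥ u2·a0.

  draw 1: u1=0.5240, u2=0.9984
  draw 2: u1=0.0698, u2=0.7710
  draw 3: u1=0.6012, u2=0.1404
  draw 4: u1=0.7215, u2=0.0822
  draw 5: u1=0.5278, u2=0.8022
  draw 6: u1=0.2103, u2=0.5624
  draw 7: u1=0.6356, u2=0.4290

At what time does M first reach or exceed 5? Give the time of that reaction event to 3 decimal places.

t=0.000: P=3 C=4 Z=3 A=9 M=2
Draw 1: a1=5.556, a2=3.348, a3=3.024, a4=7.668, a5=0.990, a0=20.586; τ=−ln(0.5240)/20.586=0.031 → t=0.031; u2·a0=0.9984·20.586=20.553; a1+…+a4=19.596 < 20.553 ≤ a1+…+a5=20.586 → R5 fires; P=2 C=4 Z=4 A=10 M=2
Draw 2: a1=3.704, a2=3.720, a3=2.016, a4=5.680, a5=0.880, a0=16.000; τ=−ln(0.0698)/16.000=0.166 → t=0.198; u2·a0=0.7710·16.000=12.336; a1+…+a3=9.440 < 12.336 ≤ a1+…+a4=15.120 → R4 fires; P=1 C=4 Z=6 A=10 M=2
Draw 3: a1=1.852, a2=3.720, a3=1.008, a4=2.840, a5=0.660, a0=10.080; τ=−ln(0.6012)/10.080=0.050 → t=0.248; u2·a0=0.1404·10.080=1.415 ≤ a1=1.852 → R1 fires; P=0 C=3 Z=6 A=10 M=4
Draw 4: a1=0.000, a2=7.440, a3=0.000, a4=0.000, a5=0.000, a0=7.440; τ=−ln(0.7215)/7.440=0.044 → t=0.292; u2·a0=0.0822·7.440=0.612; a1=0.000 < 0.612 ≤ a1+a2=7.440 → R2 fires; P=0 C=3 Z=6 A=11 M=5
Draw 5: a1=0.000, a2=10.230, a3=0.000, a4=0.000, a5=0.000, a0=10.230; τ=−ln(0.5278)/10.230=0.062 → t=0.355; u2·a0=0.8022·10.230=8.207; a1=0.000 < 8.207 ≤ a1+a2=10.230 → R2 fires; P=0 C=3 Z=6 A=12 M=6
Draw 6: a1=0.000, a2=13.392, a3=0.000, a4=0.000, a5=0.000, a0=13.392; τ=−ln(0.2103)/13.392=0.116 → t=0.471; u2·a0=0.5624·13.392=7.532; a1=0.000 < 7.532 ≤ a1+a2=13.392 → R2 fires; P=0 C=3 Z=6 A=13 M=7
Draw 7: a1=0.000, a2=16.926, a3=0.000, a4=0.000, a5=0.000, a0=16.926; τ=−ln(0.6356)/16.926=0.027 → t=0.498 > T=0.48: stop.
M first becomes ≥ 5 when it reaches 5 at the event at t=0.292.

Threshold first reached at t = 0.292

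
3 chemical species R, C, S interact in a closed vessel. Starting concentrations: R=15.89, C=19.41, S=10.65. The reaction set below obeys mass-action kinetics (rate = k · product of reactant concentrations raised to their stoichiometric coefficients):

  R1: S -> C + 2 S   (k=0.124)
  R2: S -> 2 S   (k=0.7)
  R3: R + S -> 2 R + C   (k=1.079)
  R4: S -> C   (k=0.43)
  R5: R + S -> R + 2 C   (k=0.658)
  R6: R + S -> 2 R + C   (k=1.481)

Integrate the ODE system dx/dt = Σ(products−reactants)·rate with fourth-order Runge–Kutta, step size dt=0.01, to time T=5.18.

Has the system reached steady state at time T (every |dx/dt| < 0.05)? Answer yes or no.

RK4 with dt=0.01: 518 steps to T=5.18. Trajectory (selected grid times):
t=0.00: R=15.89 C=19.41 S=10.65
t=0.58: R=24.41 C=32.41 S=0.00
t=1.15: R=24.41 C=32.41 S=0.00
t=1.73: R=24.41 C=32.41 S=0.00
t=2.30: R=24.41 C=32.41 S=0.00
t=2.88: R=24.41 C=32.41 S=0.00
t=3.45: R=24.41 C=32.41 S=0.00
t=4.03: R=24.41 C=32.41 S=0.00
t=4.60: R=24.41 C=32.41 S=0.00
t=5.18: R=24.41 C=32.41 S=0.00
Rates at T: R1=0.0000, R2=0.0000, R3=0.0000, R4=0.0000, R5=0.0000, R6=0.0000
dx/dt at T (Σ net stoichiometry × rate): R=+0.0000, C=+0.0000, S=-0.0000
Largest |dx/dt| is |+0.0000| (C) < 0.05 → steady.

Steady state at T: yes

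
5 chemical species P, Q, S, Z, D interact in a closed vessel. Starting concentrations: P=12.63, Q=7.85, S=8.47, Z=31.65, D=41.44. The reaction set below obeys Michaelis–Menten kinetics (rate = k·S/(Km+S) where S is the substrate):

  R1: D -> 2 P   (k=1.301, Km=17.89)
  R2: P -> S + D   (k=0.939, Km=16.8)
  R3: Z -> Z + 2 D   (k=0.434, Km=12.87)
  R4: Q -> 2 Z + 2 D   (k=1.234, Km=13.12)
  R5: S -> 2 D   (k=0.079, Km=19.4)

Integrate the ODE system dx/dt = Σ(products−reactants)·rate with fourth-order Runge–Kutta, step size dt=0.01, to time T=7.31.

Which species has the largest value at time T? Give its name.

RK4 with dt=0.01: 731 steps to T=7.31. Trajectory (selected grid times):
t=0.00: P=12.63 Q=7.85 S=8.47 Z=31.65 D=41.44
t=0.81: P=13.77 Q=7.48 S=8.78 Z=32.39 D=42.31
t=1.62: P=14.91 Q=7.12 S=9.11 Z=33.10 D=43.18
t=2.44: P=16.05 Q=6.77 S=9.46 Z=33.80 D=44.05
t=3.25: P=17.18 Q=6.44 S=9.82 Z=34.47 D=44.90
t=4.06: P=18.30 Q=6.12 S=10.19 Z=35.12 D=45.74
t=4.87: P=19.41 Q=5.80 S=10.57 Z=35.74 D=46.57
t=5.69: P=20.54 Q=5.50 S=10.96 Z=36.35 D=47.39
t=6.50: P=21.65 Q=5.21 S=11.36 Z=36.93 D=48.19
t=7.31: P=22.76 Q=4.93 S=11.77 Z=37.49 D=48.98
At T=7.31: P=22.76 Q=4.93 S=11.77 Z=37.49 D=48.98; the largest is D.

Dominant species at T: D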